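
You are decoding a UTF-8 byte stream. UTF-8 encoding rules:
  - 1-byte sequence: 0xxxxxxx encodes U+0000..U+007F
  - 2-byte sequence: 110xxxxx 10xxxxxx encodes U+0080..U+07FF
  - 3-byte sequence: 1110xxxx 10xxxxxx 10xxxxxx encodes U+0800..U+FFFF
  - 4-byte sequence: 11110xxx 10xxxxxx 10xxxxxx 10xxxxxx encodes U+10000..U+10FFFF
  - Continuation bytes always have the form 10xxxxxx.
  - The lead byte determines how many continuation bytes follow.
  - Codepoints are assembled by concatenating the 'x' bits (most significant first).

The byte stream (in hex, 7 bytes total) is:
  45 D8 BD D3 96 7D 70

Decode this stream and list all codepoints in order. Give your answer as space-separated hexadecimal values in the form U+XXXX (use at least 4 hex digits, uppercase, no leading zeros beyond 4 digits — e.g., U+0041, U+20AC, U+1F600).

Answer: U+0045 U+063D U+04D6 U+007D U+0070

Derivation:
Byte[0]=45: 1-byte ASCII. cp=U+0045
Byte[1]=D8: 2-byte lead, need 1 cont bytes. acc=0x18
Byte[2]=BD: continuation. acc=(acc<<6)|0x3D=0x63D
Completed: cp=U+063D (starts at byte 1)
Byte[3]=D3: 2-byte lead, need 1 cont bytes. acc=0x13
Byte[4]=96: continuation. acc=(acc<<6)|0x16=0x4D6
Completed: cp=U+04D6 (starts at byte 3)
Byte[5]=7D: 1-byte ASCII. cp=U+007D
Byte[6]=70: 1-byte ASCII. cp=U+0070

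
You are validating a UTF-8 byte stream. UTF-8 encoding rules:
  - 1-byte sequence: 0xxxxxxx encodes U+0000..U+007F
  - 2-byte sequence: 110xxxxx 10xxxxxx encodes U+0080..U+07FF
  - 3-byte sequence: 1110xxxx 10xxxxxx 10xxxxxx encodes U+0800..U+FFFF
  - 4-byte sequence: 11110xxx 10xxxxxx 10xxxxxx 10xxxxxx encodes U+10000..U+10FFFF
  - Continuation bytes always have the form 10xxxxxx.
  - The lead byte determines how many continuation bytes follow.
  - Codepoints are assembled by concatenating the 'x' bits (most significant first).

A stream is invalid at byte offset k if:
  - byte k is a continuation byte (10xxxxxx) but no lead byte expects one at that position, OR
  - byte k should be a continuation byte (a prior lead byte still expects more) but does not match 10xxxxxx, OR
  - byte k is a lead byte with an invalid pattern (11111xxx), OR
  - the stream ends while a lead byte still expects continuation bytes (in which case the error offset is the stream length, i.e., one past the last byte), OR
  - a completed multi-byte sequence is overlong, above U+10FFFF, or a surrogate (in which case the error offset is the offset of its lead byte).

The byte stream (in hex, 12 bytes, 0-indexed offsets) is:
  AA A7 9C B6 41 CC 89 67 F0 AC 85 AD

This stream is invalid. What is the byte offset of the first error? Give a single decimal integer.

Answer: 0

Derivation:
Byte[0]=AA: INVALID lead byte (not 0xxx/110x/1110/11110)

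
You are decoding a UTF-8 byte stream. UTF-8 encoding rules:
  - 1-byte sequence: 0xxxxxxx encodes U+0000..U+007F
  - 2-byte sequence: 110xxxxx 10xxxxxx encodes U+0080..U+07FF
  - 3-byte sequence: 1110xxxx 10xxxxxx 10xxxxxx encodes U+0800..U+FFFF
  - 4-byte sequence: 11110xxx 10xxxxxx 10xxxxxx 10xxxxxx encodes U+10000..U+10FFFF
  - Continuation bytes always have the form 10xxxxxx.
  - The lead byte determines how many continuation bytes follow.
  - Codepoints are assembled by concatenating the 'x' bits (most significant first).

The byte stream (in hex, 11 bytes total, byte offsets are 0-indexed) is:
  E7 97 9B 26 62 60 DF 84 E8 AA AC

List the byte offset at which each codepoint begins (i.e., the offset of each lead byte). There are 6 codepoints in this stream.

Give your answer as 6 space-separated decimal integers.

Answer: 0 3 4 5 6 8

Derivation:
Byte[0]=E7: 3-byte lead, need 2 cont bytes. acc=0x7
Byte[1]=97: continuation. acc=(acc<<6)|0x17=0x1D7
Byte[2]=9B: continuation. acc=(acc<<6)|0x1B=0x75DB
Completed: cp=U+75DB (starts at byte 0)
Byte[3]=26: 1-byte ASCII. cp=U+0026
Byte[4]=62: 1-byte ASCII. cp=U+0062
Byte[5]=60: 1-byte ASCII. cp=U+0060
Byte[6]=DF: 2-byte lead, need 1 cont bytes. acc=0x1F
Byte[7]=84: continuation. acc=(acc<<6)|0x04=0x7C4
Completed: cp=U+07C4 (starts at byte 6)
Byte[8]=E8: 3-byte lead, need 2 cont bytes. acc=0x8
Byte[9]=AA: continuation. acc=(acc<<6)|0x2A=0x22A
Byte[10]=AC: continuation. acc=(acc<<6)|0x2C=0x8AAC
Completed: cp=U+8AAC (starts at byte 8)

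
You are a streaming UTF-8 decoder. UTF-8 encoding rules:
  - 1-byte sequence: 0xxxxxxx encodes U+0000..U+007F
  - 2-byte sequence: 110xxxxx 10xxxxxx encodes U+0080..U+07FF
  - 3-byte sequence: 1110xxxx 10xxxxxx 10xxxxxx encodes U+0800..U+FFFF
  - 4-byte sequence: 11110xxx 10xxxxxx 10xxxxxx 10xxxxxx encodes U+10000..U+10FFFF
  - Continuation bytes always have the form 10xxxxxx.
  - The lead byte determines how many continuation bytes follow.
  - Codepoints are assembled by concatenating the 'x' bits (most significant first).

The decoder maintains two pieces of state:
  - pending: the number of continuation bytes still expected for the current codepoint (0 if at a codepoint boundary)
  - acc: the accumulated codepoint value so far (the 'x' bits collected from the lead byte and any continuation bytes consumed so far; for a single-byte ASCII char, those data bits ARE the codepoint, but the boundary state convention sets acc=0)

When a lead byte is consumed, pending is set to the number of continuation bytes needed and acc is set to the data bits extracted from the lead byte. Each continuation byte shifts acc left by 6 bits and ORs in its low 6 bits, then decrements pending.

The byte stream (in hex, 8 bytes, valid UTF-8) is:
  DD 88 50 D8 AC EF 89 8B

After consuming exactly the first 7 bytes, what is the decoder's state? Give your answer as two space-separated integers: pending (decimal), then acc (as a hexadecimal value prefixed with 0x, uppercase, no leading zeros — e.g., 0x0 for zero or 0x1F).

Byte[0]=DD: 2-byte lead. pending=1, acc=0x1D
Byte[1]=88: continuation. acc=(acc<<6)|0x08=0x748, pending=0
Byte[2]=50: 1-byte. pending=0, acc=0x0
Byte[3]=D8: 2-byte lead. pending=1, acc=0x18
Byte[4]=AC: continuation. acc=(acc<<6)|0x2C=0x62C, pending=0
Byte[5]=EF: 3-byte lead. pending=2, acc=0xF
Byte[6]=89: continuation. acc=(acc<<6)|0x09=0x3C9, pending=1

Answer: 1 0x3C9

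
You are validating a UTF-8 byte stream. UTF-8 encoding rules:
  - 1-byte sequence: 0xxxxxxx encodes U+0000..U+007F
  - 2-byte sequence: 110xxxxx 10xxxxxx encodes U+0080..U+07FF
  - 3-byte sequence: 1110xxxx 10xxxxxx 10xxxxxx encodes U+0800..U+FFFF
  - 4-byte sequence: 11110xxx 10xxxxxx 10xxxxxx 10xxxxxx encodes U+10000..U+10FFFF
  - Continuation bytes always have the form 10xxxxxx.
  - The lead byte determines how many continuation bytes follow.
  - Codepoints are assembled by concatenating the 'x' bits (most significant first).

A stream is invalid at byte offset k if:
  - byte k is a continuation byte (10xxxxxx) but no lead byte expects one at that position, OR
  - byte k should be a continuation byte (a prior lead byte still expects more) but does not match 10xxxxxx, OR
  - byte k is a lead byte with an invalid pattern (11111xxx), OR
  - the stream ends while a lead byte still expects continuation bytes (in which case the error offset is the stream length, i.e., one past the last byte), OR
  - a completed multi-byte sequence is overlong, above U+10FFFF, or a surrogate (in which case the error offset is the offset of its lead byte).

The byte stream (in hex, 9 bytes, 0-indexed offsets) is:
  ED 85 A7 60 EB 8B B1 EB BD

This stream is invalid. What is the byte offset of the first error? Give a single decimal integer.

Answer: 9

Derivation:
Byte[0]=ED: 3-byte lead, need 2 cont bytes. acc=0xD
Byte[1]=85: continuation. acc=(acc<<6)|0x05=0x345
Byte[2]=A7: continuation. acc=(acc<<6)|0x27=0xD167
Completed: cp=U+D167 (starts at byte 0)
Byte[3]=60: 1-byte ASCII. cp=U+0060
Byte[4]=EB: 3-byte lead, need 2 cont bytes. acc=0xB
Byte[5]=8B: continuation. acc=(acc<<6)|0x0B=0x2CB
Byte[6]=B1: continuation. acc=(acc<<6)|0x31=0xB2F1
Completed: cp=U+B2F1 (starts at byte 4)
Byte[7]=EB: 3-byte lead, need 2 cont bytes. acc=0xB
Byte[8]=BD: continuation. acc=(acc<<6)|0x3D=0x2FD
Byte[9]: stream ended, expected continuation. INVALID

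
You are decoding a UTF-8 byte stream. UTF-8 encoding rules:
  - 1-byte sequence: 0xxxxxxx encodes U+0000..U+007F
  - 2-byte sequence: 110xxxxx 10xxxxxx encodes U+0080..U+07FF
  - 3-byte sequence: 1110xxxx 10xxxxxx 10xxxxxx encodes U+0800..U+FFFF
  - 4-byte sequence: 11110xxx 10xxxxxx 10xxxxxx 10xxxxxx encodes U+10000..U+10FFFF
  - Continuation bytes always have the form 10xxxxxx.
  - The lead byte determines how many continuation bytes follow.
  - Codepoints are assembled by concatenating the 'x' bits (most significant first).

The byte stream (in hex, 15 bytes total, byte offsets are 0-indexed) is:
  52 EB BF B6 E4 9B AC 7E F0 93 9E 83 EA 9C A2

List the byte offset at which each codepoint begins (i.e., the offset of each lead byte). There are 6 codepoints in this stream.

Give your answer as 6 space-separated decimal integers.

Answer: 0 1 4 7 8 12

Derivation:
Byte[0]=52: 1-byte ASCII. cp=U+0052
Byte[1]=EB: 3-byte lead, need 2 cont bytes. acc=0xB
Byte[2]=BF: continuation. acc=(acc<<6)|0x3F=0x2FF
Byte[3]=B6: continuation. acc=(acc<<6)|0x36=0xBFF6
Completed: cp=U+BFF6 (starts at byte 1)
Byte[4]=E4: 3-byte lead, need 2 cont bytes. acc=0x4
Byte[5]=9B: continuation. acc=(acc<<6)|0x1B=0x11B
Byte[6]=AC: continuation. acc=(acc<<6)|0x2C=0x46EC
Completed: cp=U+46EC (starts at byte 4)
Byte[7]=7E: 1-byte ASCII. cp=U+007E
Byte[8]=F0: 4-byte lead, need 3 cont bytes. acc=0x0
Byte[9]=93: continuation. acc=(acc<<6)|0x13=0x13
Byte[10]=9E: continuation. acc=(acc<<6)|0x1E=0x4DE
Byte[11]=83: continuation. acc=(acc<<6)|0x03=0x13783
Completed: cp=U+13783 (starts at byte 8)
Byte[12]=EA: 3-byte lead, need 2 cont bytes. acc=0xA
Byte[13]=9C: continuation. acc=(acc<<6)|0x1C=0x29C
Byte[14]=A2: continuation. acc=(acc<<6)|0x22=0xA722
Completed: cp=U+A722 (starts at byte 12)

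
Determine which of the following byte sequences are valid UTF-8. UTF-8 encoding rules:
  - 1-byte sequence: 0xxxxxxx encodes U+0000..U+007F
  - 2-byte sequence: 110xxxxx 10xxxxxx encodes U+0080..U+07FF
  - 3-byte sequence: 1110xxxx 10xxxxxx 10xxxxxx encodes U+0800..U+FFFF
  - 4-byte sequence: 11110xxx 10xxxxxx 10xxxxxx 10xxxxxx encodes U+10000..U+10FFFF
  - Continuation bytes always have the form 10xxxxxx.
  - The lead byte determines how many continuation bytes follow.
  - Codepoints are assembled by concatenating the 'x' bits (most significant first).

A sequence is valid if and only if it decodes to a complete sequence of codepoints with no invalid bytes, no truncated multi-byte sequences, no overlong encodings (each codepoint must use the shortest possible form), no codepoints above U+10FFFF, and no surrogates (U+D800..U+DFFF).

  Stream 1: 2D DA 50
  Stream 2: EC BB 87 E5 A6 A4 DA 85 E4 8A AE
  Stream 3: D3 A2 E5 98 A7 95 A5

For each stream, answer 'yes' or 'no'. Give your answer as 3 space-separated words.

Answer: no yes no

Derivation:
Stream 1: error at byte offset 2. INVALID
Stream 2: decodes cleanly. VALID
Stream 3: error at byte offset 5. INVALID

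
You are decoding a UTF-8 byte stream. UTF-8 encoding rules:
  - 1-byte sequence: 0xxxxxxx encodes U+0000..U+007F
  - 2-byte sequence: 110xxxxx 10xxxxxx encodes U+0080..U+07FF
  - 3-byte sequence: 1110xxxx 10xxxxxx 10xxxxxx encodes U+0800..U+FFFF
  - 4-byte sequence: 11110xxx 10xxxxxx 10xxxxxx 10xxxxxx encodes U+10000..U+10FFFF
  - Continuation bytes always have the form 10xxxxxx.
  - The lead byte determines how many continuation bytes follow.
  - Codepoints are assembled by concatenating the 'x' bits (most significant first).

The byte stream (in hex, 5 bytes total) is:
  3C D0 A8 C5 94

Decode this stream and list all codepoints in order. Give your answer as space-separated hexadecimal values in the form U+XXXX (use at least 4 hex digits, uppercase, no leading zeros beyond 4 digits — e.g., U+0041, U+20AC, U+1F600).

Answer: U+003C U+0428 U+0154

Derivation:
Byte[0]=3C: 1-byte ASCII. cp=U+003C
Byte[1]=D0: 2-byte lead, need 1 cont bytes. acc=0x10
Byte[2]=A8: continuation. acc=(acc<<6)|0x28=0x428
Completed: cp=U+0428 (starts at byte 1)
Byte[3]=C5: 2-byte lead, need 1 cont bytes. acc=0x5
Byte[4]=94: continuation. acc=(acc<<6)|0x14=0x154
Completed: cp=U+0154 (starts at byte 3)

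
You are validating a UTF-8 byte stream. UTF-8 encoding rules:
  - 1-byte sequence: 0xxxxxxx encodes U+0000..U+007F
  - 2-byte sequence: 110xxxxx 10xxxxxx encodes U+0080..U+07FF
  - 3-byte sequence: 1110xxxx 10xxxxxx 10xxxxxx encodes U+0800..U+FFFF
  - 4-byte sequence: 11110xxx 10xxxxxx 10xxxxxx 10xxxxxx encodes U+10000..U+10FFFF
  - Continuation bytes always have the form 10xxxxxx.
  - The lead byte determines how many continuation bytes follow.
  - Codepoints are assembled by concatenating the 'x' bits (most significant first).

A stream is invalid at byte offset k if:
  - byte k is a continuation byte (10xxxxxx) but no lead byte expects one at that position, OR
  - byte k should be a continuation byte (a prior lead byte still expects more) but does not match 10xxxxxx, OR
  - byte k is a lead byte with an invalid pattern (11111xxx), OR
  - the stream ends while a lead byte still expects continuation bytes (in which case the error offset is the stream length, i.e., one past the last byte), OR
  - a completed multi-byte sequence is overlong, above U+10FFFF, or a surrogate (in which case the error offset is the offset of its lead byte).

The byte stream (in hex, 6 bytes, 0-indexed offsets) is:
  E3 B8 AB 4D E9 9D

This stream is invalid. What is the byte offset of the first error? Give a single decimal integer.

Answer: 6

Derivation:
Byte[0]=E3: 3-byte lead, need 2 cont bytes. acc=0x3
Byte[1]=B8: continuation. acc=(acc<<6)|0x38=0xF8
Byte[2]=AB: continuation. acc=(acc<<6)|0x2B=0x3E2B
Completed: cp=U+3E2B (starts at byte 0)
Byte[3]=4D: 1-byte ASCII. cp=U+004D
Byte[4]=E9: 3-byte lead, need 2 cont bytes. acc=0x9
Byte[5]=9D: continuation. acc=(acc<<6)|0x1D=0x25D
Byte[6]: stream ended, expected continuation. INVALID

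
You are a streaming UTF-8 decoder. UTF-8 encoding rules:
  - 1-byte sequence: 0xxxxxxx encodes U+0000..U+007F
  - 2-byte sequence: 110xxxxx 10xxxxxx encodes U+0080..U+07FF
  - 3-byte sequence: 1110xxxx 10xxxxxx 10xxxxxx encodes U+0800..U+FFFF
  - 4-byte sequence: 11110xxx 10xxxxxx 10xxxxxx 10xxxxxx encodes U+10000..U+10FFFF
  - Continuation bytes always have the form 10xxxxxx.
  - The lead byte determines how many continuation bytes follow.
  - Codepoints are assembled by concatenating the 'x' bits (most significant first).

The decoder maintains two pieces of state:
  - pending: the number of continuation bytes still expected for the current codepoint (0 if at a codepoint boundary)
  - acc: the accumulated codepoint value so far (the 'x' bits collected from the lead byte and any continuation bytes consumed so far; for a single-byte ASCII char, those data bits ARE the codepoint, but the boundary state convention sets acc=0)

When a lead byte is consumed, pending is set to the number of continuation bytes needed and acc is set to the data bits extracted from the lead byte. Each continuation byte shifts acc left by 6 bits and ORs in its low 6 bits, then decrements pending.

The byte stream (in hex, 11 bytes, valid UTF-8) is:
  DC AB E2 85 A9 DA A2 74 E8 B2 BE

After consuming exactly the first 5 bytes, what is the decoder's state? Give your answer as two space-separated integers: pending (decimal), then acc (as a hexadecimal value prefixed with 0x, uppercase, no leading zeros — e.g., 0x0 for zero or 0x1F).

Byte[0]=DC: 2-byte lead. pending=1, acc=0x1C
Byte[1]=AB: continuation. acc=(acc<<6)|0x2B=0x72B, pending=0
Byte[2]=E2: 3-byte lead. pending=2, acc=0x2
Byte[3]=85: continuation. acc=(acc<<6)|0x05=0x85, pending=1
Byte[4]=A9: continuation. acc=(acc<<6)|0x29=0x2169, pending=0

Answer: 0 0x2169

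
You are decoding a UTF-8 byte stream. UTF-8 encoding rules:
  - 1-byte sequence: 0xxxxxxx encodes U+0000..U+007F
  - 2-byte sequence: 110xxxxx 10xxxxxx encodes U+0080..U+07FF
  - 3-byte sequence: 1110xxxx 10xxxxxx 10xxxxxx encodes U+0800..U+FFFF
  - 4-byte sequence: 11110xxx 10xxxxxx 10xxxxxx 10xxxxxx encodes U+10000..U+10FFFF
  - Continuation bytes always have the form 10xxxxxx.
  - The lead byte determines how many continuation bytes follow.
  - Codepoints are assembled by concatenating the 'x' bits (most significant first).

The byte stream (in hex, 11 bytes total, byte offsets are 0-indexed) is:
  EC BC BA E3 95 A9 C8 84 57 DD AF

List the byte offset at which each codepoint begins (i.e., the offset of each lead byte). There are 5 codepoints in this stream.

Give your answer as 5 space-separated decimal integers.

Byte[0]=EC: 3-byte lead, need 2 cont bytes. acc=0xC
Byte[1]=BC: continuation. acc=(acc<<6)|0x3C=0x33C
Byte[2]=BA: continuation. acc=(acc<<6)|0x3A=0xCF3A
Completed: cp=U+CF3A (starts at byte 0)
Byte[3]=E3: 3-byte lead, need 2 cont bytes. acc=0x3
Byte[4]=95: continuation. acc=(acc<<6)|0x15=0xD5
Byte[5]=A9: continuation. acc=(acc<<6)|0x29=0x3569
Completed: cp=U+3569 (starts at byte 3)
Byte[6]=C8: 2-byte lead, need 1 cont bytes. acc=0x8
Byte[7]=84: continuation. acc=(acc<<6)|0x04=0x204
Completed: cp=U+0204 (starts at byte 6)
Byte[8]=57: 1-byte ASCII. cp=U+0057
Byte[9]=DD: 2-byte lead, need 1 cont bytes. acc=0x1D
Byte[10]=AF: continuation. acc=(acc<<6)|0x2F=0x76F
Completed: cp=U+076F (starts at byte 9)

Answer: 0 3 6 8 9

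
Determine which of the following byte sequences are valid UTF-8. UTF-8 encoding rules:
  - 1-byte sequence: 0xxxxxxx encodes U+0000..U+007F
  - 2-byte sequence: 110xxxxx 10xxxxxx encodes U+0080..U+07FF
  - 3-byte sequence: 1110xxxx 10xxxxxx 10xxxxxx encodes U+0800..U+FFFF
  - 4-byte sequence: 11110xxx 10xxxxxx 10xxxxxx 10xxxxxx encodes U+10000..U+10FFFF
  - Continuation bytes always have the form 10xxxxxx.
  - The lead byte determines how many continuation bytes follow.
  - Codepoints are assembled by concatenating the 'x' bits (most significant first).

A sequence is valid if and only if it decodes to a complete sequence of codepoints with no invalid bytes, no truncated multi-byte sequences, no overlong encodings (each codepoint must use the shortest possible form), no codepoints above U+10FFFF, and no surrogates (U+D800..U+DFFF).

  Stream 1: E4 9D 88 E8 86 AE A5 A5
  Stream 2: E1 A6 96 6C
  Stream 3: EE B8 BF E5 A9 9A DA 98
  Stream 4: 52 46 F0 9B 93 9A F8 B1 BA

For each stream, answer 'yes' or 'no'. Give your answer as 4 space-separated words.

Stream 1: error at byte offset 6. INVALID
Stream 2: decodes cleanly. VALID
Stream 3: decodes cleanly. VALID
Stream 4: error at byte offset 6. INVALID

Answer: no yes yes no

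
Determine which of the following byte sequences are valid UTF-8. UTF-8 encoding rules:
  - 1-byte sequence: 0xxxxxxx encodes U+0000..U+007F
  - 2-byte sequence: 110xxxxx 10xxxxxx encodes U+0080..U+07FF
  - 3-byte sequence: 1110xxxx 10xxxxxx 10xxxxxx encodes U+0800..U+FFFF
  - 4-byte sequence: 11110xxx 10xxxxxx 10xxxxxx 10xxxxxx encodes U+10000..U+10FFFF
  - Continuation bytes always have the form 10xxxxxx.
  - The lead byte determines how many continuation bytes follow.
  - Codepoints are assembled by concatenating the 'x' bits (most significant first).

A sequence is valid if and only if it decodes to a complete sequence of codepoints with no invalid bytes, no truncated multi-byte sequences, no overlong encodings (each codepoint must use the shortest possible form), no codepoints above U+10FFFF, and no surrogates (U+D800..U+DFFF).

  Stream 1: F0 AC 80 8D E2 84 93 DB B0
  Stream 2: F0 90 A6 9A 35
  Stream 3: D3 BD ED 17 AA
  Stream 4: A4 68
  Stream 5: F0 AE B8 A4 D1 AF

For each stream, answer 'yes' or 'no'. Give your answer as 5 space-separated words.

Answer: yes yes no no yes

Derivation:
Stream 1: decodes cleanly. VALID
Stream 2: decodes cleanly. VALID
Stream 3: error at byte offset 3. INVALID
Stream 4: error at byte offset 0. INVALID
Stream 5: decodes cleanly. VALID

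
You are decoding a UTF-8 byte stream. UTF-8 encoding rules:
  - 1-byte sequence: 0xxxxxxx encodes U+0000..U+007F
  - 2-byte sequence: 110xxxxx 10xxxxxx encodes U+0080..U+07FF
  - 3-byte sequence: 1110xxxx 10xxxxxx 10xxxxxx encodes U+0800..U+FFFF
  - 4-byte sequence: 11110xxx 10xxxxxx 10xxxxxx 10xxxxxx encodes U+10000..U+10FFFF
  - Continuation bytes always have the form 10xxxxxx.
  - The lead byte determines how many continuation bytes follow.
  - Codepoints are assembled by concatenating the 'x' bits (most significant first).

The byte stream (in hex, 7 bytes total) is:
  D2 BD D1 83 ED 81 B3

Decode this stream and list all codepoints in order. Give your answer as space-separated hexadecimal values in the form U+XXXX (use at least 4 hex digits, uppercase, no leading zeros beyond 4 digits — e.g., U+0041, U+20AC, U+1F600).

Answer: U+04BD U+0443 U+D073

Derivation:
Byte[0]=D2: 2-byte lead, need 1 cont bytes. acc=0x12
Byte[1]=BD: continuation. acc=(acc<<6)|0x3D=0x4BD
Completed: cp=U+04BD (starts at byte 0)
Byte[2]=D1: 2-byte lead, need 1 cont bytes. acc=0x11
Byte[3]=83: continuation. acc=(acc<<6)|0x03=0x443
Completed: cp=U+0443 (starts at byte 2)
Byte[4]=ED: 3-byte lead, need 2 cont bytes. acc=0xD
Byte[5]=81: continuation. acc=(acc<<6)|0x01=0x341
Byte[6]=B3: continuation. acc=(acc<<6)|0x33=0xD073
Completed: cp=U+D073 (starts at byte 4)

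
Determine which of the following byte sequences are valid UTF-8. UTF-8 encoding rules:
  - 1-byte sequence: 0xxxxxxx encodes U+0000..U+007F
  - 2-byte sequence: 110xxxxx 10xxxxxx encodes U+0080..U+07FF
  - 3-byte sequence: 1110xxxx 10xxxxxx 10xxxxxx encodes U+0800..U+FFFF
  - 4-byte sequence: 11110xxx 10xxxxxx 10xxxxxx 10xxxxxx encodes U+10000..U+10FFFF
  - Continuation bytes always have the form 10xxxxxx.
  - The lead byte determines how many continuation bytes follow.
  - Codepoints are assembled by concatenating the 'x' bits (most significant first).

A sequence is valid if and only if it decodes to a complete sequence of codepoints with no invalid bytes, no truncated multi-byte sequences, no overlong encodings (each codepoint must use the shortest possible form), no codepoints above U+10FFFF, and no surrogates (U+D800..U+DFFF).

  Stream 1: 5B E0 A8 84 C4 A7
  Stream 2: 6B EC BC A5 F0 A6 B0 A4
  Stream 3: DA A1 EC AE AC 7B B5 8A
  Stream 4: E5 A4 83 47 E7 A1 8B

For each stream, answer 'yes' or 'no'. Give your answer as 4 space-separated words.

Stream 1: decodes cleanly. VALID
Stream 2: decodes cleanly. VALID
Stream 3: error at byte offset 6. INVALID
Stream 4: decodes cleanly. VALID

Answer: yes yes no yes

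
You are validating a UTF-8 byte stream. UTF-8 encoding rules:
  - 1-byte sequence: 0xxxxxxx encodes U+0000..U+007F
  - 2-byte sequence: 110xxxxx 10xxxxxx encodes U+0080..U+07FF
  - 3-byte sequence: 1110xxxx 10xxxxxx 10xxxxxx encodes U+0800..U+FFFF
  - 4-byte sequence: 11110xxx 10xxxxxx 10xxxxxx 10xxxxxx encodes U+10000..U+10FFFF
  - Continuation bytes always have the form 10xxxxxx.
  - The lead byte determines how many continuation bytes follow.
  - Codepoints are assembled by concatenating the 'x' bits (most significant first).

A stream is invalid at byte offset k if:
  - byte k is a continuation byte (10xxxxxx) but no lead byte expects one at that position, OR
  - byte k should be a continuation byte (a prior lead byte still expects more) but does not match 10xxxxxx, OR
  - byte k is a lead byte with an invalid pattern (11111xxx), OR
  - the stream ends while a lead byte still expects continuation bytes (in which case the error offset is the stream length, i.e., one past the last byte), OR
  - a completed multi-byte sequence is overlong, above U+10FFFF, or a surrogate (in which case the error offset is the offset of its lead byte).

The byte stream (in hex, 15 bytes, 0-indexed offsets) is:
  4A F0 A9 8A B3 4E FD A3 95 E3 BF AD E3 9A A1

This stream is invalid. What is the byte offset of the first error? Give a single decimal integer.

Answer: 6

Derivation:
Byte[0]=4A: 1-byte ASCII. cp=U+004A
Byte[1]=F0: 4-byte lead, need 3 cont bytes. acc=0x0
Byte[2]=A9: continuation. acc=(acc<<6)|0x29=0x29
Byte[3]=8A: continuation. acc=(acc<<6)|0x0A=0xA4A
Byte[4]=B3: continuation. acc=(acc<<6)|0x33=0x292B3
Completed: cp=U+292B3 (starts at byte 1)
Byte[5]=4E: 1-byte ASCII. cp=U+004E
Byte[6]=FD: INVALID lead byte (not 0xxx/110x/1110/11110)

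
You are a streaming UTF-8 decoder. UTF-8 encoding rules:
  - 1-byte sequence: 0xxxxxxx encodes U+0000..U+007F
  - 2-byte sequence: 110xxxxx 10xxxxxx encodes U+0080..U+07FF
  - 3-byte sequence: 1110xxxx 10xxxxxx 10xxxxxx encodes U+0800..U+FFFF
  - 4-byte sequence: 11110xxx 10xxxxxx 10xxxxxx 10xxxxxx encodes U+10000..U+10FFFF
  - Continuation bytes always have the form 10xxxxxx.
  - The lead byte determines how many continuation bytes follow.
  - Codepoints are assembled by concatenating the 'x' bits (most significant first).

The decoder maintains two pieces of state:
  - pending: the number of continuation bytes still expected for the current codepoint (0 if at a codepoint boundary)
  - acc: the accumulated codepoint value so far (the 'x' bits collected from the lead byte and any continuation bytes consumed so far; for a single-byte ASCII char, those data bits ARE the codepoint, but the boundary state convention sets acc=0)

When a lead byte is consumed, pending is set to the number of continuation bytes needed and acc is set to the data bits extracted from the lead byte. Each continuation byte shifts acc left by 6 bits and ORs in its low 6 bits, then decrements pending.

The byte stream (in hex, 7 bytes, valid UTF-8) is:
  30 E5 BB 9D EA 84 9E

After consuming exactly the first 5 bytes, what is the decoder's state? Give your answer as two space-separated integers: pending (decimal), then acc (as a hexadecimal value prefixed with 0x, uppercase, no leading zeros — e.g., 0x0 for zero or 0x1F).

Answer: 2 0xA

Derivation:
Byte[0]=30: 1-byte. pending=0, acc=0x0
Byte[1]=E5: 3-byte lead. pending=2, acc=0x5
Byte[2]=BB: continuation. acc=(acc<<6)|0x3B=0x17B, pending=1
Byte[3]=9D: continuation. acc=(acc<<6)|0x1D=0x5EDD, pending=0
Byte[4]=EA: 3-byte lead. pending=2, acc=0xA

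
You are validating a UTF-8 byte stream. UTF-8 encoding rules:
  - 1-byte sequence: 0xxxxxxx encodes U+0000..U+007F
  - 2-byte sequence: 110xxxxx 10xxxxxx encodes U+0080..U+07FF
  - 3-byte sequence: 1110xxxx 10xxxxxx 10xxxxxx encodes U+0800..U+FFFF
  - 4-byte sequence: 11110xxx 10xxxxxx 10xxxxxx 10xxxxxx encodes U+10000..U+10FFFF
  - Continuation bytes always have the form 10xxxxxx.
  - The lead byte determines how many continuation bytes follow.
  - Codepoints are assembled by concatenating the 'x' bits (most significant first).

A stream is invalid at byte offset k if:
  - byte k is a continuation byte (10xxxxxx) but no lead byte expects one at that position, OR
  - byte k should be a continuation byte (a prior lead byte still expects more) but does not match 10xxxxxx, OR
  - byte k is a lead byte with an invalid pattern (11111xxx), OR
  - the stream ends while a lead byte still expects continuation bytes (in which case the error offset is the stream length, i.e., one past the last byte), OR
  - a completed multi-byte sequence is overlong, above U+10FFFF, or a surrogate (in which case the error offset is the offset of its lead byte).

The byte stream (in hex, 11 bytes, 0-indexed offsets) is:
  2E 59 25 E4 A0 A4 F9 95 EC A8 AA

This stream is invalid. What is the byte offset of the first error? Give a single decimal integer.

Answer: 6

Derivation:
Byte[0]=2E: 1-byte ASCII. cp=U+002E
Byte[1]=59: 1-byte ASCII. cp=U+0059
Byte[2]=25: 1-byte ASCII. cp=U+0025
Byte[3]=E4: 3-byte lead, need 2 cont bytes. acc=0x4
Byte[4]=A0: continuation. acc=(acc<<6)|0x20=0x120
Byte[5]=A4: continuation. acc=(acc<<6)|0x24=0x4824
Completed: cp=U+4824 (starts at byte 3)
Byte[6]=F9: INVALID lead byte (not 0xxx/110x/1110/11110)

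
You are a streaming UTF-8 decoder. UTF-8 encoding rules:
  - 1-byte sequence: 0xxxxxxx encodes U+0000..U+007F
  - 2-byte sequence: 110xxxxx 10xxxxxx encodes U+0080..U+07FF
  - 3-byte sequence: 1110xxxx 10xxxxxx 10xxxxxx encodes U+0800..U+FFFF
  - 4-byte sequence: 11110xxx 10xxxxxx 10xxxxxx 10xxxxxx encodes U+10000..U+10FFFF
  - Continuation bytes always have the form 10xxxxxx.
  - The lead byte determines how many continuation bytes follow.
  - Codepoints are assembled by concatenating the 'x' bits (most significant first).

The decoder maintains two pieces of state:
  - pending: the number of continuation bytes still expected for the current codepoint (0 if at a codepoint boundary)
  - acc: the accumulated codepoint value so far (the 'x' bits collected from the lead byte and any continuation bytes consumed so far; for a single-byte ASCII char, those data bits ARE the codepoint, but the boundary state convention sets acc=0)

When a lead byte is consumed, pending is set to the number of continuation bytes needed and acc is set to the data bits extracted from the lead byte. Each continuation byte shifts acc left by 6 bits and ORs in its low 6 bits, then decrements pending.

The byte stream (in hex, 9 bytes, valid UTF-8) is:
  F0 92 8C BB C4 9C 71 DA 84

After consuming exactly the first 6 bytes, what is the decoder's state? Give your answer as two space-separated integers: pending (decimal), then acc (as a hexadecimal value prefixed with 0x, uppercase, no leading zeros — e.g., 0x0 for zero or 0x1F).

Byte[0]=F0: 4-byte lead. pending=3, acc=0x0
Byte[1]=92: continuation. acc=(acc<<6)|0x12=0x12, pending=2
Byte[2]=8C: continuation. acc=(acc<<6)|0x0C=0x48C, pending=1
Byte[3]=BB: continuation. acc=(acc<<6)|0x3B=0x1233B, pending=0
Byte[4]=C4: 2-byte lead. pending=1, acc=0x4
Byte[5]=9C: continuation. acc=(acc<<6)|0x1C=0x11C, pending=0

Answer: 0 0x11C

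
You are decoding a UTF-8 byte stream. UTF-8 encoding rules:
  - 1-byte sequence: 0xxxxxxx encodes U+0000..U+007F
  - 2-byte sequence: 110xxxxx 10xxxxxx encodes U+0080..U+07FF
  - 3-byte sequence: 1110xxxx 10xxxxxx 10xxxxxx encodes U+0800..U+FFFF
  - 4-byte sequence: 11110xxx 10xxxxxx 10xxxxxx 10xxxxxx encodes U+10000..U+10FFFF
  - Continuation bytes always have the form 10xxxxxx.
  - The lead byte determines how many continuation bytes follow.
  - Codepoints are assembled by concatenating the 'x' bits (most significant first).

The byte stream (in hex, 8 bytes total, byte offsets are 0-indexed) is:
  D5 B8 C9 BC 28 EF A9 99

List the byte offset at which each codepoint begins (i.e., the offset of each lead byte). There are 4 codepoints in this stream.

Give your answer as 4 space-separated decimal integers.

Answer: 0 2 4 5

Derivation:
Byte[0]=D5: 2-byte lead, need 1 cont bytes. acc=0x15
Byte[1]=B8: continuation. acc=(acc<<6)|0x38=0x578
Completed: cp=U+0578 (starts at byte 0)
Byte[2]=C9: 2-byte lead, need 1 cont bytes. acc=0x9
Byte[3]=BC: continuation. acc=(acc<<6)|0x3C=0x27C
Completed: cp=U+027C (starts at byte 2)
Byte[4]=28: 1-byte ASCII. cp=U+0028
Byte[5]=EF: 3-byte lead, need 2 cont bytes. acc=0xF
Byte[6]=A9: continuation. acc=(acc<<6)|0x29=0x3E9
Byte[7]=99: continuation. acc=(acc<<6)|0x19=0xFA59
Completed: cp=U+FA59 (starts at byte 5)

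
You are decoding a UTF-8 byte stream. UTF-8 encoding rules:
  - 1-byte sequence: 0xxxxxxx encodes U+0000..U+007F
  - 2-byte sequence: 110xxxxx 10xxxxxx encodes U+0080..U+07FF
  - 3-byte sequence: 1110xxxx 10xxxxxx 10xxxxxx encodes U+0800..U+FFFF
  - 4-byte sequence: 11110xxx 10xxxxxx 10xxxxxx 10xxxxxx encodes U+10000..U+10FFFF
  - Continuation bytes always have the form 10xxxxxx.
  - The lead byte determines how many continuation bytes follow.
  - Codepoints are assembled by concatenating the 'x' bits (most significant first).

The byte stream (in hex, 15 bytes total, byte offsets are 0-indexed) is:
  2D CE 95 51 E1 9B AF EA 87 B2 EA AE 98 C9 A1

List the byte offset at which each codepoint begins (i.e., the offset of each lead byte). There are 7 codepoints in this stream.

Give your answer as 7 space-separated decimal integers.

Byte[0]=2D: 1-byte ASCII. cp=U+002D
Byte[1]=CE: 2-byte lead, need 1 cont bytes. acc=0xE
Byte[2]=95: continuation. acc=(acc<<6)|0x15=0x395
Completed: cp=U+0395 (starts at byte 1)
Byte[3]=51: 1-byte ASCII. cp=U+0051
Byte[4]=E1: 3-byte lead, need 2 cont bytes. acc=0x1
Byte[5]=9B: continuation. acc=(acc<<6)|0x1B=0x5B
Byte[6]=AF: continuation. acc=(acc<<6)|0x2F=0x16EF
Completed: cp=U+16EF (starts at byte 4)
Byte[7]=EA: 3-byte lead, need 2 cont bytes. acc=0xA
Byte[8]=87: continuation. acc=(acc<<6)|0x07=0x287
Byte[9]=B2: continuation. acc=(acc<<6)|0x32=0xA1F2
Completed: cp=U+A1F2 (starts at byte 7)
Byte[10]=EA: 3-byte lead, need 2 cont bytes. acc=0xA
Byte[11]=AE: continuation. acc=(acc<<6)|0x2E=0x2AE
Byte[12]=98: continuation. acc=(acc<<6)|0x18=0xAB98
Completed: cp=U+AB98 (starts at byte 10)
Byte[13]=C9: 2-byte lead, need 1 cont bytes. acc=0x9
Byte[14]=A1: continuation. acc=(acc<<6)|0x21=0x261
Completed: cp=U+0261 (starts at byte 13)

Answer: 0 1 3 4 7 10 13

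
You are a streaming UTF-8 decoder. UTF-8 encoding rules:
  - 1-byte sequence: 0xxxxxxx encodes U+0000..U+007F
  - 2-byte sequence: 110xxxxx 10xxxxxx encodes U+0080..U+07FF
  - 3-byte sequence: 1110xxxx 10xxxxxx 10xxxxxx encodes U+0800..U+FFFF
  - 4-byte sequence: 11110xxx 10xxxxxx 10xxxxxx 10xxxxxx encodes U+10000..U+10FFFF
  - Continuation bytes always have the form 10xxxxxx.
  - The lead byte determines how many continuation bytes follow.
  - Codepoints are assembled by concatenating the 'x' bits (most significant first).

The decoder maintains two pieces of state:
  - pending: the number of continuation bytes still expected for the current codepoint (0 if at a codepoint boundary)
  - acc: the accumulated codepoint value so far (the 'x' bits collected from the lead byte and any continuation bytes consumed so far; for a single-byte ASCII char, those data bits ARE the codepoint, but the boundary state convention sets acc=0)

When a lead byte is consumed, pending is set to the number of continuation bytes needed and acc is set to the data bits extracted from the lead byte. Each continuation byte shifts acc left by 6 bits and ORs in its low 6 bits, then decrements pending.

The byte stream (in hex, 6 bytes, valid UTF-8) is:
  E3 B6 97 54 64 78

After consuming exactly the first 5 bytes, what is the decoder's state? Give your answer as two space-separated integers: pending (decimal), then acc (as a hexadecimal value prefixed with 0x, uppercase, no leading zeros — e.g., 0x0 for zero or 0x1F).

Answer: 0 0x0

Derivation:
Byte[0]=E3: 3-byte lead. pending=2, acc=0x3
Byte[1]=B6: continuation. acc=(acc<<6)|0x36=0xF6, pending=1
Byte[2]=97: continuation. acc=(acc<<6)|0x17=0x3D97, pending=0
Byte[3]=54: 1-byte. pending=0, acc=0x0
Byte[4]=64: 1-byte. pending=0, acc=0x0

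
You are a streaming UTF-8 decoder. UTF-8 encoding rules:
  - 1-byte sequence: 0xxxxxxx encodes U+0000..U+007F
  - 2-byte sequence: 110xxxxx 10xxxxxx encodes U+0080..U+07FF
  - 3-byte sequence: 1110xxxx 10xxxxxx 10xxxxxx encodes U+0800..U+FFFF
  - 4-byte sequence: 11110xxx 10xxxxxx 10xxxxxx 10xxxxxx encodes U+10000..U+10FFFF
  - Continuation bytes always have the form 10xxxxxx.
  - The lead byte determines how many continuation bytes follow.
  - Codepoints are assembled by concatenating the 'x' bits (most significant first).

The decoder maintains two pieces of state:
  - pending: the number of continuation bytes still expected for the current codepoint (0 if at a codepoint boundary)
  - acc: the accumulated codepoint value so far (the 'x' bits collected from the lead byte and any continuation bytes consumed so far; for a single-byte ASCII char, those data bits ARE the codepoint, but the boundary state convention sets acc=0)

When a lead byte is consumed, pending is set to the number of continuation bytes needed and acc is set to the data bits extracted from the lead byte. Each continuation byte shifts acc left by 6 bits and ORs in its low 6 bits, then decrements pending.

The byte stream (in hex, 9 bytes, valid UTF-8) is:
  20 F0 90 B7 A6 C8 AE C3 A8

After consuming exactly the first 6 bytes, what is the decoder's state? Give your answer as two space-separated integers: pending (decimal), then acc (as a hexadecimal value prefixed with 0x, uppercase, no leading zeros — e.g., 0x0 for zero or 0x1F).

Byte[0]=20: 1-byte. pending=0, acc=0x0
Byte[1]=F0: 4-byte lead. pending=3, acc=0x0
Byte[2]=90: continuation. acc=(acc<<6)|0x10=0x10, pending=2
Byte[3]=B7: continuation. acc=(acc<<6)|0x37=0x437, pending=1
Byte[4]=A6: continuation. acc=(acc<<6)|0x26=0x10DE6, pending=0
Byte[5]=C8: 2-byte lead. pending=1, acc=0x8

Answer: 1 0x8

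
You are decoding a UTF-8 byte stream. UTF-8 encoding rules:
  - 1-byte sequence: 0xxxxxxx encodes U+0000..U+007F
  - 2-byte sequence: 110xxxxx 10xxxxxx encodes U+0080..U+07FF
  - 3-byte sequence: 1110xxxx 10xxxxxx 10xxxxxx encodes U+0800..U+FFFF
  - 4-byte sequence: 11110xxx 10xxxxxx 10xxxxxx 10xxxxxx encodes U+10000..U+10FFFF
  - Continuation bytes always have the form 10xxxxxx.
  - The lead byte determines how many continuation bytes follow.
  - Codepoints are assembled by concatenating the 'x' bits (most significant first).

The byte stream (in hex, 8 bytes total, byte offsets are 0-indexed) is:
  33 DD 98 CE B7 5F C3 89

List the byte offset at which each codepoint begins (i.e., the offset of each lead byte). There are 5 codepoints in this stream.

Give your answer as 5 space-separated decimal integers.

Answer: 0 1 3 5 6

Derivation:
Byte[0]=33: 1-byte ASCII. cp=U+0033
Byte[1]=DD: 2-byte lead, need 1 cont bytes. acc=0x1D
Byte[2]=98: continuation. acc=(acc<<6)|0x18=0x758
Completed: cp=U+0758 (starts at byte 1)
Byte[3]=CE: 2-byte lead, need 1 cont bytes. acc=0xE
Byte[4]=B7: continuation. acc=(acc<<6)|0x37=0x3B7
Completed: cp=U+03B7 (starts at byte 3)
Byte[5]=5F: 1-byte ASCII. cp=U+005F
Byte[6]=C3: 2-byte lead, need 1 cont bytes. acc=0x3
Byte[7]=89: continuation. acc=(acc<<6)|0x09=0xC9
Completed: cp=U+00C9 (starts at byte 6)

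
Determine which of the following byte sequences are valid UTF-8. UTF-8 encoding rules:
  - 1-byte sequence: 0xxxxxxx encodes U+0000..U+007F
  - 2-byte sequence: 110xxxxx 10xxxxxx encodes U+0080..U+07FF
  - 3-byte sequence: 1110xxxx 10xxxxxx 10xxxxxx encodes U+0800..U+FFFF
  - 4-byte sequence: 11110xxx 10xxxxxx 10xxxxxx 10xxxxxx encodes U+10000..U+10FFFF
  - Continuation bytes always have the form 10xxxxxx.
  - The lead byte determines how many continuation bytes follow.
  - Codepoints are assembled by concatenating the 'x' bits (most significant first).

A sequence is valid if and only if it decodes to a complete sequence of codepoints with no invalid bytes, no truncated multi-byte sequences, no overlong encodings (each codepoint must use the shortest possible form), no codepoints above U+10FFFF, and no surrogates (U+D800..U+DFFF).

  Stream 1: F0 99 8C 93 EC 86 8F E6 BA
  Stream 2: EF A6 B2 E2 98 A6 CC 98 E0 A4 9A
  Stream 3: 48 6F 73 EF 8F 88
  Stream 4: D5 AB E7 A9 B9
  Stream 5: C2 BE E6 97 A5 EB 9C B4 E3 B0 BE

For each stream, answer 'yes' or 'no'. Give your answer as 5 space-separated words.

Stream 1: error at byte offset 9. INVALID
Stream 2: decodes cleanly. VALID
Stream 3: decodes cleanly. VALID
Stream 4: decodes cleanly. VALID
Stream 5: decodes cleanly. VALID

Answer: no yes yes yes yes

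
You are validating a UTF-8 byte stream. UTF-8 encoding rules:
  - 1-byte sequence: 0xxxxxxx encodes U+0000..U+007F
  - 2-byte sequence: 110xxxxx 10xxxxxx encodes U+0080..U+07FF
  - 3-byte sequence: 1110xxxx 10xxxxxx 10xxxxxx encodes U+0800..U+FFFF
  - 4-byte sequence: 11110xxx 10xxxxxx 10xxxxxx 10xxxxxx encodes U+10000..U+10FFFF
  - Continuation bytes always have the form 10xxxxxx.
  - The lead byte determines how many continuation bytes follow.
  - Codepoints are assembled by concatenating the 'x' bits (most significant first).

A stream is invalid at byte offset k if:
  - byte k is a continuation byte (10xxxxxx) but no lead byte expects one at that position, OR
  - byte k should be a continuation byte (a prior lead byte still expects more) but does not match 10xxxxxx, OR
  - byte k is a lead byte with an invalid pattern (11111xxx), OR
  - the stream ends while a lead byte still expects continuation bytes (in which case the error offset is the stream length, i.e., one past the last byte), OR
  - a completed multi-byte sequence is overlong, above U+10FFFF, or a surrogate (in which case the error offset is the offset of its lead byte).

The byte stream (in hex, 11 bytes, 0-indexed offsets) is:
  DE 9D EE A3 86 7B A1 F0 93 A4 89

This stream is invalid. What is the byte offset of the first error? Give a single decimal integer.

Answer: 6

Derivation:
Byte[0]=DE: 2-byte lead, need 1 cont bytes. acc=0x1E
Byte[1]=9D: continuation. acc=(acc<<6)|0x1D=0x79D
Completed: cp=U+079D (starts at byte 0)
Byte[2]=EE: 3-byte lead, need 2 cont bytes. acc=0xE
Byte[3]=A3: continuation. acc=(acc<<6)|0x23=0x3A3
Byte[4]=86: continuation. acc=(acc<<6)|0x06=0xE8C6
Completed: cp=U+E8C6 (starts at byte 2)
Byte[5]=7B: 1-byte ASCII. cp=U+007B
Byte[6]=A1: INVALID lead byte (not 0xxx/110x/1110/11110)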